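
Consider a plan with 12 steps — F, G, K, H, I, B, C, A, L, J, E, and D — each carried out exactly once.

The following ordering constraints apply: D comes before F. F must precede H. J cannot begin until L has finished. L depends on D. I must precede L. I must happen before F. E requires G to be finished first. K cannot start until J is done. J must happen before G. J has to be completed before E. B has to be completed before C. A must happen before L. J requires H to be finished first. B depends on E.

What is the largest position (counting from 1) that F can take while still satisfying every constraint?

Following every chain forward from F, the steps that must come later are G, K, H, B, C, J, E — 7 of them.
So at least 7 steps follow F, putting F no later than position 5. That position is achievable by scheduling everything else first.

5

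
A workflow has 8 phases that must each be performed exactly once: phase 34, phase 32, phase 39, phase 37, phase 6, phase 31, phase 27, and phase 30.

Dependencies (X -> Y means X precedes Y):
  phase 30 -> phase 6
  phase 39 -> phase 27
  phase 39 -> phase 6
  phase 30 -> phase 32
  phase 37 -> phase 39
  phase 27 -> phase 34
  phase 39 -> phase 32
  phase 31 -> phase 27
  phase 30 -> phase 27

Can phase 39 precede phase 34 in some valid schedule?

Yes

The constraints force phase 39 before phase 34, so yes — every valid ordering has phase 39 earlier.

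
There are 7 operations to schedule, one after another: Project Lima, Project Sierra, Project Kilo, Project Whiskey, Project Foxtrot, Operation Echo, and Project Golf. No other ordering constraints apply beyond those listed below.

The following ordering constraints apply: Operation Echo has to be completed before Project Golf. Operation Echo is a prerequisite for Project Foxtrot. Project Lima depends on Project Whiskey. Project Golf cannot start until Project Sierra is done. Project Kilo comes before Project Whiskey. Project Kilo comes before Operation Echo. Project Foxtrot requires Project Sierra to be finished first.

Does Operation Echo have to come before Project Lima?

Nothing in the constraints links Operation Echo and Project Lima; they are unordered relative to each other.
A valid ordering placing Project Lima before Operation Echo exists, so the answer is no.

No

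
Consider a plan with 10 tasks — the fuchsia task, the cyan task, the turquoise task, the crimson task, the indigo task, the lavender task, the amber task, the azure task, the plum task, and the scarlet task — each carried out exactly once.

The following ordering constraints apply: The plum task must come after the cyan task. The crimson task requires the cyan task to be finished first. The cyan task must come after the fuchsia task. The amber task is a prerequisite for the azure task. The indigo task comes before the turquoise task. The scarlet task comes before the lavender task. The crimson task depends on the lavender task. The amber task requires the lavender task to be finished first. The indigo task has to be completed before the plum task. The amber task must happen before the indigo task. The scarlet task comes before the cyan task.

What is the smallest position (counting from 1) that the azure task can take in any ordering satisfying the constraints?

4

Working backwards through the constraints from the azure task, its full set of required predecessors is the lavender task, the amber task, the scarlet task — 3 of them.
So at minimum 3 tasks come before the azure task, putting the azure task no earlier than position 4. That position is achievable by scheduling exactly those predecessors first.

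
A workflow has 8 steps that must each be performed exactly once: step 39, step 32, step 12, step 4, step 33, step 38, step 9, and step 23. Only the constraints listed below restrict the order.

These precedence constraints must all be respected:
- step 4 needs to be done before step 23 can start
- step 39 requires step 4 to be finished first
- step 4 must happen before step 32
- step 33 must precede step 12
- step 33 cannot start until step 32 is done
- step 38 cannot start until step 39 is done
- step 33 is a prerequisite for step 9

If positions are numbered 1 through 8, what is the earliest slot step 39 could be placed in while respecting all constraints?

The only step forced before step 39 (directly or transitively) is step 4.
So at minimum 1 step comes before step 39, putting step 39 no earlier than position 2. That position is achievable by scheduling exactly that predecessor first.

2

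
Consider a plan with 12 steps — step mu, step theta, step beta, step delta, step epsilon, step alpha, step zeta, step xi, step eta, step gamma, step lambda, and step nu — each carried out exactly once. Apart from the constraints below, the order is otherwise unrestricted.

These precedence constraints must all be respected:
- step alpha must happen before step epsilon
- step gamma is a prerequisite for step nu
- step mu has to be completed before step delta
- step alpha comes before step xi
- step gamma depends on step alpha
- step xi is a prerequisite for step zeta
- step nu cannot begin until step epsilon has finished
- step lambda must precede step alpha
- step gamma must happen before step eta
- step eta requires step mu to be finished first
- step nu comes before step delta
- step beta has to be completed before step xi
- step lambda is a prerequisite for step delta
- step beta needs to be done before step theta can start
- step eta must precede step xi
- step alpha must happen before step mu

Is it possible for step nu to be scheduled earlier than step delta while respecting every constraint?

The constraints force step nu before step delta, so yes — every valid ordering has step nu earlier.

Yes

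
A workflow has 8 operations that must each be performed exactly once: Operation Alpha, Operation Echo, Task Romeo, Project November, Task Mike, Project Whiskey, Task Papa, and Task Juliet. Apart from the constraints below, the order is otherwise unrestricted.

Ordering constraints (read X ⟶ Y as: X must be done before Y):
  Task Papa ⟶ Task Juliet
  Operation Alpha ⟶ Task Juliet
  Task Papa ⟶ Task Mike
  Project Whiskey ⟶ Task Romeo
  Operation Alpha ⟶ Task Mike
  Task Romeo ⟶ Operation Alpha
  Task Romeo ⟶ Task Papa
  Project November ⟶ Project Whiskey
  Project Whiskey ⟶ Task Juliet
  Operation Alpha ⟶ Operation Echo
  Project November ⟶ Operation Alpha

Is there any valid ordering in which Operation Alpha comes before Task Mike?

Every valid ordering already has Operation Alpha before Task Mike (the constraints require it), so in particular at least one does.

Yes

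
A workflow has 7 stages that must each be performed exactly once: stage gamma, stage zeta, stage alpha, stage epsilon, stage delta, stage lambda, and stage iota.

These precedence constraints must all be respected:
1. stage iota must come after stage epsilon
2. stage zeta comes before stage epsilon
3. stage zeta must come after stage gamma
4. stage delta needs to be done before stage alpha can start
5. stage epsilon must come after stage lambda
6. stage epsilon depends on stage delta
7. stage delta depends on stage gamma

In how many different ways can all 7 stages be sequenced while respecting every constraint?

31

2 stages have no prerequisites (stage gamma, stage lambda), so any of them could come first.
Enumerating by repeatedly choosing an available stage (one whose prerequisites are all placed) gives 31 distinct complete orderings.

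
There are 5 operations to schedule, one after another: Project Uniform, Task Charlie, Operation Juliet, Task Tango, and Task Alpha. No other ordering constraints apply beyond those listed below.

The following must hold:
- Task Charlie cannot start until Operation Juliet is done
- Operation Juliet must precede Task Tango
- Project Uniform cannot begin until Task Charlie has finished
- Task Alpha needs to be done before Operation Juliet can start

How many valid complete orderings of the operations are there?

3

Task Alpha is the only operation with nothing required before it, so every ordering starts there.
Enumerating by repeatedly choosing an available operation (one whose prerequisites are all placed) gives 3 distinct complete orderings.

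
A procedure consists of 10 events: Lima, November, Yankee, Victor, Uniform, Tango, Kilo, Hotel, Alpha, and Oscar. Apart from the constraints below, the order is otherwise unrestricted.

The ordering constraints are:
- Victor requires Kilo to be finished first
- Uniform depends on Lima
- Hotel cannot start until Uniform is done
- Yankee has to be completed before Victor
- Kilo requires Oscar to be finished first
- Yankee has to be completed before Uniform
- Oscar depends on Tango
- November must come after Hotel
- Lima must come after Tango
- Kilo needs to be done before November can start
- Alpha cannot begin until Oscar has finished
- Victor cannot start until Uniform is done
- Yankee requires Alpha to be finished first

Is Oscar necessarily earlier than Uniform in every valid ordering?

Yes

There is a constraint chain Oscar → Alpha → Yankee → Uniform.
So Oscar must precede Uniform in any valid ordering.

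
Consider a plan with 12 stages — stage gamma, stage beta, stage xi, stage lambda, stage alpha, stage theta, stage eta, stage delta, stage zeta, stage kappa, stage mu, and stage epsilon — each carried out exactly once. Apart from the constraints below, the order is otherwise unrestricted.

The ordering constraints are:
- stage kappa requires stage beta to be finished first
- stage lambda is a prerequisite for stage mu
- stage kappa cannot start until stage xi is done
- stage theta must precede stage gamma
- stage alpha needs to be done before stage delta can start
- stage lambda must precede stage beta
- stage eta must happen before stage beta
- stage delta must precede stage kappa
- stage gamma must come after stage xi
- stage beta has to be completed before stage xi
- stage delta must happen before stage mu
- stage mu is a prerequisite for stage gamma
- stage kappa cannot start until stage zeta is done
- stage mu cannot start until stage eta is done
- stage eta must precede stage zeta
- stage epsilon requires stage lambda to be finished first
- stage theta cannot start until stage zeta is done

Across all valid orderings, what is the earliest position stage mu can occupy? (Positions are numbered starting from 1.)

5

Working backwards through the constraints from stage mu, its full set of required predecessors is stage lambda, stage alpha, stage eta, stage delta — 4 of them.
With 4 mandatory predecessors, the earliest stage mu can sit is position 4+1 = 5, and placing just those 4 first achieves it.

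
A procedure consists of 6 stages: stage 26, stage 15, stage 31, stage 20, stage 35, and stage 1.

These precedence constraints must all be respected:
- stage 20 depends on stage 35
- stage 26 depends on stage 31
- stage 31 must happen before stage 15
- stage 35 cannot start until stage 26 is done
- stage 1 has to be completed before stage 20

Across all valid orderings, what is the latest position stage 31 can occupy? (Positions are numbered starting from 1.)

2

The stages that are forced after stage 31, directly or by a chain of constraints, are stage 26, stage 15, stage 20, stage 35. That's 4 stages.
So at least 4 stages follow stage 31, putting stage 31 no later than position 2. That position is achievable by scheduling everything else first.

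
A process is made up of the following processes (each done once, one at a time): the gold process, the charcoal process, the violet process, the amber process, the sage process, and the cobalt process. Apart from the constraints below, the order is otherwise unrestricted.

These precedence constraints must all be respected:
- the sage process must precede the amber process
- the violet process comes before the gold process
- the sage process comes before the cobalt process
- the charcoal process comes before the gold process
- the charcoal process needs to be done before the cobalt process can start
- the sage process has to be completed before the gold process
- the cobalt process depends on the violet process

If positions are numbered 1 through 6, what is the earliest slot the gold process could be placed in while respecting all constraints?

4

The processes that are forced before the gold process, directly or transitively, are the charcoal process, the violet process, the sage process. That's 3 processes.
With 3 mandatory predecessors, the earliest the gold process can sit is position 3+1 = 4, and placing just those 3 first achieves it.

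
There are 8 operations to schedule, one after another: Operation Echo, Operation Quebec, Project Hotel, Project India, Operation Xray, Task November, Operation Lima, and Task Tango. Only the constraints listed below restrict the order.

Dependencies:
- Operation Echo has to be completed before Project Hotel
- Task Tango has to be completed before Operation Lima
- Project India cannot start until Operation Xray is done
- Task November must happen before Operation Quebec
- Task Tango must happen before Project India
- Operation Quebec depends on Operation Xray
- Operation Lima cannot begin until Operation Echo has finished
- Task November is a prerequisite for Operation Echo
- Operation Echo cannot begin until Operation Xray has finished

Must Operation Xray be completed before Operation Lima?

Following the dependencies: Operation Xray → Operation Echo → Operation Lima.
That forces Operation Xray before Operation Lima in every valid schedule.

Yes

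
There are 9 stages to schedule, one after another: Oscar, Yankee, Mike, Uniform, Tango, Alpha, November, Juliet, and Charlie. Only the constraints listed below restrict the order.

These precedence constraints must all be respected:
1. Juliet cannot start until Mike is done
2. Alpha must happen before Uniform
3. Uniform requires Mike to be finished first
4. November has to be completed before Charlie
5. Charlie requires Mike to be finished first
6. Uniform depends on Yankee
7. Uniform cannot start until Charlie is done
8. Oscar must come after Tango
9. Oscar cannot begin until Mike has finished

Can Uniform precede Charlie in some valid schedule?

No

The constraints give a chain Charlie → Uniform, which forces Charlie before Uniform.
So no valid ordering can have Uniform before Charlie.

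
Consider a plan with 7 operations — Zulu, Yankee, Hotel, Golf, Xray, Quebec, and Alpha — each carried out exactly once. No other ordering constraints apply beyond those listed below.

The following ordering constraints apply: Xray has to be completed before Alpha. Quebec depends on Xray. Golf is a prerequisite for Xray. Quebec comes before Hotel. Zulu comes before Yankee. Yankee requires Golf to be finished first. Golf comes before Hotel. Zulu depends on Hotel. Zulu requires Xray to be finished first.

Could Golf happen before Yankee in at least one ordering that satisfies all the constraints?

Every valid ordering already has Golf before Yankee (the constraints require it), so in particular at least one does.

Yes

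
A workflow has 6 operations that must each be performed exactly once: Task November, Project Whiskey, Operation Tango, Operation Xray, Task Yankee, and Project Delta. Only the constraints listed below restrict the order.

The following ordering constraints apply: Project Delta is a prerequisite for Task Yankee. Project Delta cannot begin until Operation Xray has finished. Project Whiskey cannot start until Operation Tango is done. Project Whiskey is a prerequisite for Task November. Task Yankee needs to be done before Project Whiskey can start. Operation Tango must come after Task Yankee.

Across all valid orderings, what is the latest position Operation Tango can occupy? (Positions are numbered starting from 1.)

4

The operations that are forced after Operation Tango, directly or by a chain of constraints, are Task November, Project Whiskey. That's 2 operations.
With 2 mandatory successors out of 6 operations total, the latest slot for Operation Tango is 6−2 = 4, and it's reachable by doing all non-successors before Operation Tango.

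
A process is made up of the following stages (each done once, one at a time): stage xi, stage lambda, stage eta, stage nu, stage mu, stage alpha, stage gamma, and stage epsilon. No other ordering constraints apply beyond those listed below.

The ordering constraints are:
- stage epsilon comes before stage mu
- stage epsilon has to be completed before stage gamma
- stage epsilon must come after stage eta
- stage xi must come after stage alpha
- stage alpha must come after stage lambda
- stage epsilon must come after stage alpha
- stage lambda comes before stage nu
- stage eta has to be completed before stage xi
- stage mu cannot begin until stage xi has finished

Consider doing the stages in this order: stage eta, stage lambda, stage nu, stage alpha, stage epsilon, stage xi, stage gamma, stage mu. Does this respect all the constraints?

Checking each listed constraint against this order: for instance, stage eta is in position 1 and stage xi in position 6, so that constraint holds — and the remaining constraints check out the same way.

Yes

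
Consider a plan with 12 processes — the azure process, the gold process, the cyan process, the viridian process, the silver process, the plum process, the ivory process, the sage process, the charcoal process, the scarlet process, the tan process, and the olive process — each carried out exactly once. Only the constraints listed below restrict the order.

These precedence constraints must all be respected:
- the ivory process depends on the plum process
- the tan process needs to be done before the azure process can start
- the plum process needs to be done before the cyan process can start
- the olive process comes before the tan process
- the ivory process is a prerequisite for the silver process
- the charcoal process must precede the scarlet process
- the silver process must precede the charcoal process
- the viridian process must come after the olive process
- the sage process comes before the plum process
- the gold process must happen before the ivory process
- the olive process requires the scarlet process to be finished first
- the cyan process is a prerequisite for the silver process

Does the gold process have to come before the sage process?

Nothing in the constraints links the gold process and the sage process; they are unordered relative to each other.
There exist valid orderings with the sage process before the gold process, so the gold process is not required to come first.

No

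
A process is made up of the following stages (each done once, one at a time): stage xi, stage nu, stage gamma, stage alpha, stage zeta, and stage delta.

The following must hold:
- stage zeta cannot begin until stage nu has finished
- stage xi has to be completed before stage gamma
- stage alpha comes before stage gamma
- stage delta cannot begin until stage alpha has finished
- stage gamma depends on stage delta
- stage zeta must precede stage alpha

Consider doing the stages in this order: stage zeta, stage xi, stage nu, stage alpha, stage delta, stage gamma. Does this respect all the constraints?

In the proposed order, stage zeta appears before stage nu.
That contradicts the constraint that stage nu must precede stage zeta.

No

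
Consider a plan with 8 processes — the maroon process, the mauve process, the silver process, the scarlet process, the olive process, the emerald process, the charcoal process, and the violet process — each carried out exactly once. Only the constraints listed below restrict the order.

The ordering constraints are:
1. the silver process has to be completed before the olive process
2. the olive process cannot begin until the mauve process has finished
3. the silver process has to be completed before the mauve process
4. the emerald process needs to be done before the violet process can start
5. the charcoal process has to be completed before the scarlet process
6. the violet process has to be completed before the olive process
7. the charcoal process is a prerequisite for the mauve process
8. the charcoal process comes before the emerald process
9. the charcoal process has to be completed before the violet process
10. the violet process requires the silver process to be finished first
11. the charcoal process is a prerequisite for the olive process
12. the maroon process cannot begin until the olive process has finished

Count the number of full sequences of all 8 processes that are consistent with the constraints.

53

The processes with no prerequisites are the silver process, the charcoal process; any of them can be placed first.
Counting all ways to extend the partial order to a total order gives 53.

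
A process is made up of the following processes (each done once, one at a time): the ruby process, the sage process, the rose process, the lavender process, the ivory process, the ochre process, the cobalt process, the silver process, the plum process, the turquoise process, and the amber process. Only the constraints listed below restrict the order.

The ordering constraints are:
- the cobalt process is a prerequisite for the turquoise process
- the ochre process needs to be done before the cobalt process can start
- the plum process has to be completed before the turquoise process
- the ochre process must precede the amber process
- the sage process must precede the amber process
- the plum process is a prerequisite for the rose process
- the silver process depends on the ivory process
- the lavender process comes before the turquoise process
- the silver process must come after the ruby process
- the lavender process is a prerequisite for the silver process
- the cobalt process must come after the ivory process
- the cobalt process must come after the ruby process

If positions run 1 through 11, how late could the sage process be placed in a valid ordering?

10

The only process forced after the sage process (directly or by a chain) is the amber process.
With 1 mandatory successor out of 11 processes total, the latest slot for the sage process is 11−1 = 10, and it's reachable by doing all non-successors before the sage process.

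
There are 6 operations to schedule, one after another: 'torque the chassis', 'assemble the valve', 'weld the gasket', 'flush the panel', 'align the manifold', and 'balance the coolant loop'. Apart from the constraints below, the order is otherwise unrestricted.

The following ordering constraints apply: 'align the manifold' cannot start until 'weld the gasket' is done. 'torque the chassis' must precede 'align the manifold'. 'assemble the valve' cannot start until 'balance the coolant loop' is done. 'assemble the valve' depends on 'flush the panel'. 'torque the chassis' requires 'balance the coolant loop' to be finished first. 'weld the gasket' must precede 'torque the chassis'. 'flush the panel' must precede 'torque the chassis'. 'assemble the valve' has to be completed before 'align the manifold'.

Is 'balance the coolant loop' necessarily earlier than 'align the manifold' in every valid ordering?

There is a constraint chain 'balance the coolant loop' → 'torque the chassis' → 'align the manifold'.
Hence 'balance the coolant loop' necessarily comes before 'align the manifold'.

Yes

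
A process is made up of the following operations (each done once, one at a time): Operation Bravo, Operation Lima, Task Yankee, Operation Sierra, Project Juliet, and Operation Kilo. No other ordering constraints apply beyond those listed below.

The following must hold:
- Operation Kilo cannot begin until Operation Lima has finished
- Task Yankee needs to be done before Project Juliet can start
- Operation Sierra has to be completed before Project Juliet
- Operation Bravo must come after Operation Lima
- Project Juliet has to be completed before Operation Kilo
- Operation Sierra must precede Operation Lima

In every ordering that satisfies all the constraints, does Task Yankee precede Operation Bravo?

Nothing in the constraints links Task Yankee and Operation Bravo; they are unordered relative to each other.
There exist valid orderings with Operation Bravo before Task Yankee, so Task Yankee is not required to come first.

No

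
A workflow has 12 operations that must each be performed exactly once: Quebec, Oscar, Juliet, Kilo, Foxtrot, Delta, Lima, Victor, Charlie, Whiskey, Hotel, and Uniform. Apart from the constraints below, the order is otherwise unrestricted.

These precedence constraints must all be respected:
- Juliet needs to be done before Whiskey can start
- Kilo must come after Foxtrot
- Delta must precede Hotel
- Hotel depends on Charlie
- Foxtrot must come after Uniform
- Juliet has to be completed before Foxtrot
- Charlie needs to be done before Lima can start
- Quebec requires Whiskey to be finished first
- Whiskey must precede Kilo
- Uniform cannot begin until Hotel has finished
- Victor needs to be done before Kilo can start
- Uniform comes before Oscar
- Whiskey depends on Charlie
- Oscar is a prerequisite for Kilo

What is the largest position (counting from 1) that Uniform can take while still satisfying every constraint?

9

Every operation that must follow Uniform has to come after it. Tracing all chains starting from Uniform, those operations are: Oscar, Kilo, Foxtrot — 3 in total.
With 3 mandatory successors out of 12 operations total, the latest slot for Uniform is 12−3 = 9, and it's reachable by doing all non-successors before Uniform.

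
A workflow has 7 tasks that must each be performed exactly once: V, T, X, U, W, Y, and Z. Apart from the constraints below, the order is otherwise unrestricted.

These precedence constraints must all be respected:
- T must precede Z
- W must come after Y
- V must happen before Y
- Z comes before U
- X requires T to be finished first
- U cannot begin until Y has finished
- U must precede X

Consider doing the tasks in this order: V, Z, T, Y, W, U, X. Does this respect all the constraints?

Here T comes after Z.
Since T is required before Z, the ordering is invalid.

No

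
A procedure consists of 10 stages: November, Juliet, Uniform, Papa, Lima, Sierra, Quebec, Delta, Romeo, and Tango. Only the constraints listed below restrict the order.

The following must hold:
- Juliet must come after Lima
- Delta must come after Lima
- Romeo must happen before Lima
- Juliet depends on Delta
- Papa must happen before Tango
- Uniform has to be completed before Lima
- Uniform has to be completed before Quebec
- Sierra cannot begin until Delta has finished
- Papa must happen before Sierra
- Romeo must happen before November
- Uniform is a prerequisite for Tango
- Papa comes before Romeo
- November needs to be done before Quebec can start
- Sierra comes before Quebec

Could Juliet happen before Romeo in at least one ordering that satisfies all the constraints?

The constraints give a chain Romeo → Lima → Juliet, which forces Romeo before Juliet.
So no valid ordering can have Juliet before Romeo.

No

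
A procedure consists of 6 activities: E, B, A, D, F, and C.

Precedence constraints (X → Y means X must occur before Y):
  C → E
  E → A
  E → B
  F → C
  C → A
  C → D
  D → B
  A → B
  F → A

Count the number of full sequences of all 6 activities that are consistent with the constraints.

3

F is the only activity with nothing required before it, so every ordering starts there.
Systematically extending each partial ordering one activity at a time and counting, there are 3 complete orderings.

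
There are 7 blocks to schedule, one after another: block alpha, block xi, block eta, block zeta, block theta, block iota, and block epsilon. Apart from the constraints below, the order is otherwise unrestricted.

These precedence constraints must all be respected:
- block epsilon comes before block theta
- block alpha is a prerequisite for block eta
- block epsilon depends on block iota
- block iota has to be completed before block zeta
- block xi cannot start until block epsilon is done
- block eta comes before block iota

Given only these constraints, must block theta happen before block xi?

Nothing in the constraints links block theta and block xi; they are unordered relative to each other.
A valid ordering placing block xi before block theta exists, so the answer is no.

No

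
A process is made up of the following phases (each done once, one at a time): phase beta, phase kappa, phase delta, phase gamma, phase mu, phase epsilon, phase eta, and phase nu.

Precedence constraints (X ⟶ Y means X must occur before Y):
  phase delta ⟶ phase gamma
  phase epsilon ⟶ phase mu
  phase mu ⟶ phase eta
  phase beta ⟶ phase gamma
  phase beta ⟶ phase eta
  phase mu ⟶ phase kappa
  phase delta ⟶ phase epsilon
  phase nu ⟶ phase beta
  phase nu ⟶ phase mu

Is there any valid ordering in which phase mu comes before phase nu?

No

Following phase nu → phase mu, phase nu must precede phase mu in every valid ordering.
Hence phase mu can never be scheduled before phase nu.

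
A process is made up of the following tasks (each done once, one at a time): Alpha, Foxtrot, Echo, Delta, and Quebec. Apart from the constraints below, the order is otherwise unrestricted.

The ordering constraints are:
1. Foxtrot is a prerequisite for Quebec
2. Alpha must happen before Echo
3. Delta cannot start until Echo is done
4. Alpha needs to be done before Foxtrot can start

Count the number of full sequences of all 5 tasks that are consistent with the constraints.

6

Only Alpha has no prerequisites, so it must go first.
Systematically extending each partial ordering one task at a time and counting, there are 6 complete orderings.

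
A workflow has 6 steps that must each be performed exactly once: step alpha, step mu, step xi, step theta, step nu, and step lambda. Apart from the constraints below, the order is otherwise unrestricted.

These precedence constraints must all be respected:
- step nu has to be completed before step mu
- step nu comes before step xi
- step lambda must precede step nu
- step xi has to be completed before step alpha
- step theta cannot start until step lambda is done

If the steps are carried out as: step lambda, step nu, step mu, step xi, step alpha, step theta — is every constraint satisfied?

Yes

Every stated constraint is respected: step lambda sits at position 1, ahead of step theta at position 6, and each of the other listed pairs likewise has the predecessor earlier in the sequence.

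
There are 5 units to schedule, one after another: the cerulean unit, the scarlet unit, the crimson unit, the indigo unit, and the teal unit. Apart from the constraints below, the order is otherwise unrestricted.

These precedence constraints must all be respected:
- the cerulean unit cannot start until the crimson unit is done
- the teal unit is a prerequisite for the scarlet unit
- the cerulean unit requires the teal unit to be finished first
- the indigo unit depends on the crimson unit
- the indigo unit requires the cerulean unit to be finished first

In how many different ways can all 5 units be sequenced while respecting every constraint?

The units with no prerequisites are the crimson unit, the teal unit; any of them can be placed first.
Systematically extending each partial ordering one unit at a time and counting, there are 7 complete orderings.

7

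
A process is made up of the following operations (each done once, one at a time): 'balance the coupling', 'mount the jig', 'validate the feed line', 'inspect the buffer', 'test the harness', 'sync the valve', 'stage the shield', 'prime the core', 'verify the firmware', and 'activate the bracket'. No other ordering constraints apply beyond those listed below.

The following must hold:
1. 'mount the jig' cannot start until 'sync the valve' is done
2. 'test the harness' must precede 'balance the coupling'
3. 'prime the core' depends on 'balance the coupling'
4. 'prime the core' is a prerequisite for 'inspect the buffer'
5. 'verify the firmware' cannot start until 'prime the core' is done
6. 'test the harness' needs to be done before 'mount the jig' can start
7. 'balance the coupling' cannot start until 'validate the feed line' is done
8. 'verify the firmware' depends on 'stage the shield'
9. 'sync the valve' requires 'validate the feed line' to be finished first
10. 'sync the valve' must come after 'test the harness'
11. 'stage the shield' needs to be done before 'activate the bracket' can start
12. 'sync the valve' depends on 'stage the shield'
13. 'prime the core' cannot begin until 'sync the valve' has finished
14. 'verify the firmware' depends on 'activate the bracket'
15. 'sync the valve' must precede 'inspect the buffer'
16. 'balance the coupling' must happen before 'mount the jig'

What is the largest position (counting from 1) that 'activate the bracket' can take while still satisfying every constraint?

9

Following the constraints forward from 'activate the bracket', its only required successor is 'verify the firmware'.
With 1 mandatory successor out of 10 operations total, the latest slot for 'activate the bracket' is 10−1 = 9, and it's reachable by doing all non-successors before 'activate the bracket'.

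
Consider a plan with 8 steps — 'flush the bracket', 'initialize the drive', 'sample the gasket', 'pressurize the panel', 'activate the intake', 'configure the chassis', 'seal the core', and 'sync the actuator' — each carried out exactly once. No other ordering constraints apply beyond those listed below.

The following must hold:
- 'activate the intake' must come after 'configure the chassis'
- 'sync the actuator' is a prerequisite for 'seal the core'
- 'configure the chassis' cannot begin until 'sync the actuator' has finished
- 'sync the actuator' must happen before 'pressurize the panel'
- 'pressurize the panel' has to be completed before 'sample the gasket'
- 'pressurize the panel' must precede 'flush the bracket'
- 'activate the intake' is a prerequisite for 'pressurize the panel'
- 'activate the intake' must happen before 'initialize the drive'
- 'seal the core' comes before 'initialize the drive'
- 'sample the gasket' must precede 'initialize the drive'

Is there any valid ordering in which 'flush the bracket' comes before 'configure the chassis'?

The constraints give a chain 'configure the chassis' → 'activate the intake' → 'pressurize the panel' → 'flush the bracket', which forces 'configure the chassis' before 'flush the bracket'.
So no valid ordering can have 'flush the bracket' before 'configure the chassis'.

No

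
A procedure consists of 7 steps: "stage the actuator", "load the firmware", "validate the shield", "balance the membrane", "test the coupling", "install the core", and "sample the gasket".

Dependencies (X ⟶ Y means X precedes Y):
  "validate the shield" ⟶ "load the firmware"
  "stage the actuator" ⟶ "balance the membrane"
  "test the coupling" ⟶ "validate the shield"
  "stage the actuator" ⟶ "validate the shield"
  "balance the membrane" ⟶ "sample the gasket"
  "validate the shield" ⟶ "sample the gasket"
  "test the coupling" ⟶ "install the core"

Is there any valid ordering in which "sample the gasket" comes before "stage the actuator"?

No

There is a dependency chain "stage the actuator" → "validate the shield" → "sample the gasket", so "sample the gasket" always comes after "stage the actuator".
Hence "sample the gasket" can never be scheduled before "stage the actuator".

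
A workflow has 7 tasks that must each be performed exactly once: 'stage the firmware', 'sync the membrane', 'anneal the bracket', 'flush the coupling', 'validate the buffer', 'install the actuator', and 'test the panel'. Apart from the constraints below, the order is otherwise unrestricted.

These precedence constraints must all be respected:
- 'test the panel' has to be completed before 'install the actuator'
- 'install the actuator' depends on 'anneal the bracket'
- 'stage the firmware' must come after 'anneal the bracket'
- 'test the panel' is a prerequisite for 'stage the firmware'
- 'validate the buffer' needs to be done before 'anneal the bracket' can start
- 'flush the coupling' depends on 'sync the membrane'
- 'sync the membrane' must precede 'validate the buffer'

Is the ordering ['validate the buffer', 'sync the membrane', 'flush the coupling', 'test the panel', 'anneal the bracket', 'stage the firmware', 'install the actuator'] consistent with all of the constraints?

The sequence places 'validate the buffer' ahead of 'sync the membrane'.
That contradicts the constraint that 'sync the membrane' must precede 'validate the buffer'.

No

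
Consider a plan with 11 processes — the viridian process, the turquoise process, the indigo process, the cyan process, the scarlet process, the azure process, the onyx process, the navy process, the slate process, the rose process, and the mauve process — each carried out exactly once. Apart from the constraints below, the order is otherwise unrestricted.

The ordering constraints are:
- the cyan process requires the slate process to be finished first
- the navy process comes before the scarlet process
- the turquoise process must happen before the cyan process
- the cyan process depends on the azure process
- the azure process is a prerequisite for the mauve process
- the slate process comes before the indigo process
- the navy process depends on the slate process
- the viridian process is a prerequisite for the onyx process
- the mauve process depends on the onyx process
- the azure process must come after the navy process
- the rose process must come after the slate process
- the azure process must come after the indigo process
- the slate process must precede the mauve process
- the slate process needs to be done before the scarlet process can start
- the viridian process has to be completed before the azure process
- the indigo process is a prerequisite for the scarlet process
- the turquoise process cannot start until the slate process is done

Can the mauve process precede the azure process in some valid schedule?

No

There is a dependency chain the azure process → the mauve process, so the mauve process always comes after the azure process.
Hence the mauve process can never be scheduled before the azure process.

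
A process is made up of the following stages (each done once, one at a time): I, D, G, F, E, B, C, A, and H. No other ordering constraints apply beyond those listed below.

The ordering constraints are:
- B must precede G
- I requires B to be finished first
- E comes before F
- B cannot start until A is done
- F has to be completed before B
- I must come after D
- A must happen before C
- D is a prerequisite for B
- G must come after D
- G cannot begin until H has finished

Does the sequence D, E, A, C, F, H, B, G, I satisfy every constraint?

Checking each listed constraint against this order: for instance, D is in position 1 and I in position 9, so that constraint holds — and the remaining constraints check out the same way.

Yes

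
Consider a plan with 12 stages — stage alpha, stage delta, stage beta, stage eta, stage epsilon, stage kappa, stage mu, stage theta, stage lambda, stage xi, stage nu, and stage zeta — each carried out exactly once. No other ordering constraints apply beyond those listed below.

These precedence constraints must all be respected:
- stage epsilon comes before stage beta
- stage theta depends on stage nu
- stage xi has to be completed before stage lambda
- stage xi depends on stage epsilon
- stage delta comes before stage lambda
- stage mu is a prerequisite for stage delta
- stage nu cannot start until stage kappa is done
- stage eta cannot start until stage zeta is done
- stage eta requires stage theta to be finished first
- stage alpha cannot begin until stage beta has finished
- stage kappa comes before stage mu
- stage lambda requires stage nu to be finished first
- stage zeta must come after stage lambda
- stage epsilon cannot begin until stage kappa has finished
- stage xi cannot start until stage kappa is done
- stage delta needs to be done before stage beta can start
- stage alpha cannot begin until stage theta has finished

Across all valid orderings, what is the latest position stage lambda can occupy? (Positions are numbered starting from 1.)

10

Following every chain forward from stage lambda, the stages that must come later are stage eta, stage zeta — 2 of them.
With 2 mandatory successors out of 12 stages total, the latest slot for stage lambda is 12−2 = 10, and it's reachable by doing all non-successors before stage lambda.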